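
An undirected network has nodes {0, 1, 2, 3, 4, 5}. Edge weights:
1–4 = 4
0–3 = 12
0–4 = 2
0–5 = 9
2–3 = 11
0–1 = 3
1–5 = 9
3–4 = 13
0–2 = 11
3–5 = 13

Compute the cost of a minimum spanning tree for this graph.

Kruskal's algorithm — process edges by increasing weight (ties by edge label):
0–4 (2): add. Components now {0,4} {1} {2} {3} {5}
0–1 (3): add. Components now {0,1,4} {2} {3} {5}
1–4 (4): skip — 1 and 4 already connected.
0–5 (9): add. Components now {0,1,4,5} {2} {3}
1–5 (9): skip — 1 and 5 already connected.
0–2 (11): add. Components now {0,1,2,4,5} {3}
2–3 (11): add. Components now {0,1,2,3,4,5}
MST edges: 0–4, 0–1, 0–5, 0–2, 2–3; total weight 2+3+9+11+11 = 36.

36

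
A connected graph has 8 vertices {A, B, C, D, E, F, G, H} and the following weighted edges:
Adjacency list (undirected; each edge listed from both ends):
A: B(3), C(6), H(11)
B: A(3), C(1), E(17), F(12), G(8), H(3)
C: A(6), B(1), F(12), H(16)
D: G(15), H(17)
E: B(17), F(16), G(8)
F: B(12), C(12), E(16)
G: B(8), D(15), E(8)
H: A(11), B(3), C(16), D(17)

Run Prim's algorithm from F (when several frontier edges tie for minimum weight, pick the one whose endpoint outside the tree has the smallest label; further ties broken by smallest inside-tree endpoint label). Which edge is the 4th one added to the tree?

B-H

Prim's algorithm from F:
Step 1: frontier [B-F 12, C-F 12, E-F 16] → take B-F (12); add B.
Step 2: frontier [B-C 1, A-B 3, B-H 3, B-G 8, B-E 17, C-F 12, E-F 16] → take B-C (1); add C.
Step 3: frontier [A-B 3, B-H 3, B-G 8, B-E 17, A-C 6, C-H 16, E-F 16] → take A-B (3); add A.
Step 4: frontier [A-H 11, B-H 3, B-G 8, B-E 17, C-H 16, E-F 16] → take B-H (3); add H.
Step 5: frontier [B-G 8, B-E 17, E-F 16, D-H 17] → take B-G (8); add G.
Step 6: frontier [B-E 17, E-F 16, E-G 8, D-G 15, D-H 17] → take E-G (8); add E.
Step 7: frontier [D-G 15, D-H 17] → take D-G (15); add D.
The 4th edge added is B-H.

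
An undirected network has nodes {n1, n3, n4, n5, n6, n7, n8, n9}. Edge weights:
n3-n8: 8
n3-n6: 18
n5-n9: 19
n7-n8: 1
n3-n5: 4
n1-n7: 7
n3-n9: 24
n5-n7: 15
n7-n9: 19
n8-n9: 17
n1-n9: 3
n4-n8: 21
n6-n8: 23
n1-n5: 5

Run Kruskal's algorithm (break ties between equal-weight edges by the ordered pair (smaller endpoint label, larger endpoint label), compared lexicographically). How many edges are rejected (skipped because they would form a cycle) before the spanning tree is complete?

Kruskal's algorithm — process edges by increasing weight (ties by edge label):
n7-n8 (1): add — endpoints in different components.
n1-n9 (3): add — endpoints in different components.
n3-n5 (4): add — endpoints in different components.
n1-n5 (5): add — endpoints in different components.
n1-n7 (7): add — endpoints in different components.
n3-n8 (8): skip — n8 and n3 already connected.
n5-n7 (15): skip — n7 and n5 already connected.
n8-n9 (17): skip — n8 and n9 already connected.
n3-n6 (18): add — endpoints in different components.
n5-n9 (19): skip — n9 and n5 already connected.
n7-n9 (19): skip — n9 and n7 already connected.
n4-n8 (21): add — endpoints in different components.
Edges rejected before the tree was complete: 5.

5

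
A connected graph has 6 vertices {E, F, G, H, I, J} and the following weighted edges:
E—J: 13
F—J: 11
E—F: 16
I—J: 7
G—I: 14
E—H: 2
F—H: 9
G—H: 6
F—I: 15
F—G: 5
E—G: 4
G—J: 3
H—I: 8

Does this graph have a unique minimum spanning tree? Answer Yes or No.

Kruskal's algorithm — process edges by increasing weight (ties by edge label):
E—H (2): add — endpoints in different components.
G—J (3): add — endpoints in different components.
E—G (4): add — endpoints in different components.
F—G (5): add — endpoints in different components.
G—H (6): skip — G and H already connected.
I—J (7): add — endpoints in different components.
Every non-tree edge has weight strictly greater than the heaviest edge on the tree path between its endpoints, so the MST is unique.

Yes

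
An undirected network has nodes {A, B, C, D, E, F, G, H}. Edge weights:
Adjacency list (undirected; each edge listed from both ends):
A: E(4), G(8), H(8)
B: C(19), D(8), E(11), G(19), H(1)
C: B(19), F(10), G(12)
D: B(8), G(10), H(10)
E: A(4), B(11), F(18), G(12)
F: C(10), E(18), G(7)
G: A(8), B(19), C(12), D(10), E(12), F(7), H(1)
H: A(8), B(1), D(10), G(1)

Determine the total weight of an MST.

Kruskal's algorithm — process edges by increasing weight (ties by edge label):
B–H (1): add — endpoints in different components.
G–H (1): add — endpoints in different components.
A–E (4): add — endpoints in different components.
F–G (7): add — endpoints in different components.
A–G (8): add — endpoints in different components.
A–H (8): skip — A and H already connected.
B–D (8): add — endpoints in different components.
C–F (10): add — endpoints in different components.
MST edges: B–H, G–H, A–E, F–G, A–G, B–D, C–F; total weight 1+1+4+7+8+8+10 = 39.

39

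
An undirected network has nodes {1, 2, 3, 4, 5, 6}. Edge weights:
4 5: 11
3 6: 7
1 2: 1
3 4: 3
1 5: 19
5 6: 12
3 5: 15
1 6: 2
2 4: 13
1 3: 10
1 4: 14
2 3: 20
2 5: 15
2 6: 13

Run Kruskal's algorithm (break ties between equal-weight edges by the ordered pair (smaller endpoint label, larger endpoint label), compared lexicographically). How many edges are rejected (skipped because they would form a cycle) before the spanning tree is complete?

1

Kruskal: consider edges lightest-first.
1 2 (1): add. Components now {1,2} {3} {4} {5} {6}
1 6 (2): add. Components now {1,2,6} {3} {4} {5}
3 4 (3): add. Components now {1,2,6} {3,4} {5}
3 6 (7): add. Components now {1,2,3,4,6} {5}
1 3 (10): skip — 1 and 3 already connected.
4 5 (11): add. Components now {1,2,3,4,5,6}
Edges rejected before the tree was complete: 1.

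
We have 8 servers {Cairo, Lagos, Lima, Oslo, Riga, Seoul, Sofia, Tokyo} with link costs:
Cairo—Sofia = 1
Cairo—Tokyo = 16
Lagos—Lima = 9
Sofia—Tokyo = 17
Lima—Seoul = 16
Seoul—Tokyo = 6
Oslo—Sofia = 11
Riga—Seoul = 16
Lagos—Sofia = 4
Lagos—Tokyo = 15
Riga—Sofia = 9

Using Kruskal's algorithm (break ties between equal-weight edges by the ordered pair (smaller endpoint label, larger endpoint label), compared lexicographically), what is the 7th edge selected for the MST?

Lagos-Tokyo

Kruskal: consider edges lightest-first.
Cairo—Sofia (1): add — endpoints in different components.
Lagos—Sofia (4): add — endpoints in different components.
Seoul—Tokyo (6): add — endpoints in different components.
Lagos—Lima (9): add — endpoints in different components.
Riga—Sofia (9): add — endpoints in different components.
Oslo—Sofia (11): add — endpoints in different components.
Lagos—Tokyo (15): add — endpoints in different components.
The 7th edge added is Lagos—Tokyo.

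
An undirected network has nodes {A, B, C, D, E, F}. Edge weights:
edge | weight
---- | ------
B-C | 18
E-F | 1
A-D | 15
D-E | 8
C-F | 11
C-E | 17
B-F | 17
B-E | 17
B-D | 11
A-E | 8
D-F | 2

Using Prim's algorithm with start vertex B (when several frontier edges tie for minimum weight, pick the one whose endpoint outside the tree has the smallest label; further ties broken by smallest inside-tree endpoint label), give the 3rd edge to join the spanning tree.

E-F

Prim's algorithm from B:
Step 1: frontier [B-D 11, B-E 17, B-F 17, B-C 18] → take B-D (11); add D.
Step 2: frontier [B-E 17, B-F 17, B-C 18, D-F 2, D-E 8, A-D 15] → take D-F (2); add F.
Step 3: frontier [B-E 17, B-C 18, D-E 8, A-D 15, E-F 1, C-F 11] → take E-F (1); add E.
Step 4: frontier [B-C 18, A-D 15, A-E 8, C-E 17, C-F 11] → take A-E (8); add A.
Step 5: frontier [B-C 18, C-E 17, C-F 11] → take C-F (11); add C.
The 3rd edge added is E-F.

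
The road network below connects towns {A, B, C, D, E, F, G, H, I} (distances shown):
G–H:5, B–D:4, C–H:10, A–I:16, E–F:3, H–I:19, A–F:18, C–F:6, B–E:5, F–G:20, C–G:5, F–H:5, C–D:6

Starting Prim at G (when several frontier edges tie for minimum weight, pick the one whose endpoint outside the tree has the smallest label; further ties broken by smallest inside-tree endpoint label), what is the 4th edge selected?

Grow the tree from G using Prim:
Step 1: frontier [C–G 5, G–H 5, F–G 20] → take C–G (5); add C.
Step 2: frontier [C–D 6, C–F 6, C–H 10, G–H 5, F–G 20] → take G–H (5); add H.
Step 3: frontier [C–D 6, C–F 6, F–G 20, F–H 5, H–I 19] → take F–H (5); add F.
Step 4: frontier [C–D 6, E–F 3, A–F 18, H–I 19] → take E–F (3); add E.
Step 5: frontier [C–D 6, B–E 5, A–F 18, H–I 19] → take B–E (5); add B.
Step 6: frontier [B–D 4, C–D 6, A–F 18, H–I 19] → take B–D (4); add D.
Step 7: frontier [A–F 18, H–I 19] → take A–F (18); add A.
Step 8: frontier [A–I 16, H–I 19] → take A–I (16); add I.
The 4th edge added is E–F.

E-F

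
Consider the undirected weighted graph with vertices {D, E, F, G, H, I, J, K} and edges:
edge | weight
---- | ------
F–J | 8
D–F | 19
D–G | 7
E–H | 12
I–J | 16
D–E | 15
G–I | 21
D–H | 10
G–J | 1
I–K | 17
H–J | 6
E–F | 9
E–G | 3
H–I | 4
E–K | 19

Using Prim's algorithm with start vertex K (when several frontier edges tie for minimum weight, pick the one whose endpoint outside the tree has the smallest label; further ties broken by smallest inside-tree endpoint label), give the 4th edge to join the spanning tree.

G-J

Prim, starting at K.
Step 1: cheapest edge leaving the tree is I–K (17); add I.
Step 2: cheapest edge leaving the tree is H–I (4); add H.
Step 3: cheapest edge leaving the tree is H–J (6); add J.
Step 4: cheapest edge leaving the tree is G–J (1); add G.
Step 5: cheapest edge leaving the tree is E–G (3); add E.
Step 6: cheapest edge leaving the tree is D–G (7); add D.
Step 7: cheapest edge leaving the tree is F–J (8); add F.
The 4th edge added is G–J.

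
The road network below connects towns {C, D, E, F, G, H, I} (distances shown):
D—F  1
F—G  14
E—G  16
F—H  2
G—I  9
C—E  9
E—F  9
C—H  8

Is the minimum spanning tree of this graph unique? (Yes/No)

Kruskal: consider edges lightest-first.
D—F (1): add — endpoints in different components.
F—H (2): add — endpoints in different components.
C—H (8): add — endpoints in different components.
C—E (9): add — endpoints in different components.
E—F (9): skip — E and F already connected.
G—I (9): add — endpoints in different components.
F—G (14): add — endpoints in different components.
Non-tree edge E—F has weight 9, equal to the heaviest edge on its tree cycle — swapping gives another MST of the same weight. Not unique.

No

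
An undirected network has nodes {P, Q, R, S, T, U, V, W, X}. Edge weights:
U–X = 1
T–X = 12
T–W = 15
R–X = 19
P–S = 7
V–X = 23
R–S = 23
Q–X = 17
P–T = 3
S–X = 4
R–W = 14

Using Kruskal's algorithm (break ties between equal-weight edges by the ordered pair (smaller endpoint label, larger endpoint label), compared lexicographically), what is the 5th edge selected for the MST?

Kruskal: consider edges lightest-first.
U–X (1): add — endpoints in different components.
P–T (3): add — endpoints in different components.
S–X (4): add — endpoints in different components.
P–S (7): add — endpoints in different components.
T–X (12): skip — T and X already connected.
R–W (14): add — endpoints in different components.
T–W (15): add — endpoints in different components.
Q–X (17): add — endpoints in different components.
R–X (19): skip — R and X already connected.
R–S (23): skip — R and S already connected.
V–X (23): add — endpoints in different components.
The 5th edge added is R–W.

R-W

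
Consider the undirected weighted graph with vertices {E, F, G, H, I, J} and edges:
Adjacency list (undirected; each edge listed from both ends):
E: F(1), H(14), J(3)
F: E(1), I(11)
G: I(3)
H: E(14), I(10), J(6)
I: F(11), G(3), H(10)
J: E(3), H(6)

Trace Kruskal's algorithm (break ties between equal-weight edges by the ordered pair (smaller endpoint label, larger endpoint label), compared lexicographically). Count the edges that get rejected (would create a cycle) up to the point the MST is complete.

0

Sort edges by weight, then run Kruskal:
E–F (1): add. Components now {E,F} {G} {H} {I} {J}
E–J (3): add. Components now {E,F,J} {G} {H} {I}
G–I (3): add. Components now {E,F,J} {G,I} {H}
H–J (6): add. Components now {E,F,H,J} {G,I}
H–I (10): add. Components now {E,F,G,H,I,J}
Edges rejected before the tree was complete: 0.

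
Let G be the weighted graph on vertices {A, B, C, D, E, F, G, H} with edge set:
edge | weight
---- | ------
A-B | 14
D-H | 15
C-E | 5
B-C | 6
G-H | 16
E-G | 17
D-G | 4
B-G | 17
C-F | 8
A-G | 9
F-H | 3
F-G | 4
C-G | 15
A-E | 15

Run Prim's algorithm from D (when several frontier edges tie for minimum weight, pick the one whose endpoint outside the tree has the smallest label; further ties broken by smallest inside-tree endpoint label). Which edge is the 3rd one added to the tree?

F-H

Grow the tree from D using Prim:
Step 1: frontier [D-G 4, D-H 15] → take D-G (4); add G.
Step 2: frontier [D-H 15, F-G 4, A-G 9, C-G 15, G-H 16, B-G 17, E-G 17] → take F-G (4); add F.
Step 3: frontier [D-H 15, F-H 3, C-F 8, A-G 9, C-G 15, G-H 16, B-G 17, E-G 17] → take F-H (3); add H.
Step 4: frontier [C-F 8, A-G 9, C-G 15, B-G 17, E-G 17] → take C-F (8); add C.
Step 5: frontier [C-E 5, B-C 6, A-G 9, B-G 17, E-G 17] → take C-E (5); add E.
Step 6: frontier [B-C 6, A-E 15, A-G 9, B-G 17] → take B-C (6); add B.
Step 7: frontier [A-B 14, A-E 15, A-G 9] → take A-G (9); add A.
The 3rd edge added is F-H.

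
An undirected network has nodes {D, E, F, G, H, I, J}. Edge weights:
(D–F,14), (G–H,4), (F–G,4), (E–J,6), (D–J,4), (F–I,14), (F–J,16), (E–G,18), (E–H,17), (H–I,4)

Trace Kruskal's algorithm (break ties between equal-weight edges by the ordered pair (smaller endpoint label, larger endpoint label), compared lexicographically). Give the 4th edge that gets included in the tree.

Kruskal's algorithm — process edges by increasing weight (ties by edge label):
D–J (4): add. Components now {D,J} {E} {F} {G} {H} {I}
F–G (4): add. Components now {D,J} {E} {F,G} {H} {I}
G–H (4): add. Components now {D,J} {E} {F,G,H} {I}
H–I (4): add. Components now {D,J} {E} {F,G,H,I}
E–J (6): add. Components now {D,E,J} {F,G,H,I}
D–F (14): add. Components now {D,E,F,G,H,I,J}
The 4th edge added is H–I.

H-I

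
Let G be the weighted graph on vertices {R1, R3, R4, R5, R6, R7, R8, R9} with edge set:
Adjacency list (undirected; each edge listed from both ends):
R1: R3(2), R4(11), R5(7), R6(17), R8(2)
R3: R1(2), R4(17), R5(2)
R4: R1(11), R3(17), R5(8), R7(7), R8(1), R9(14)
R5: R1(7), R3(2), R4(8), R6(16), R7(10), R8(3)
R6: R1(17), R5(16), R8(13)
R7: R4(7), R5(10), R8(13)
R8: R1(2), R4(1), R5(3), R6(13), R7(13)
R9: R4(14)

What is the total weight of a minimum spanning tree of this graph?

Kruskal: consider edges lightest-first.
R4 R8 (1): add — endpoints in different components.
R1 R3 (2): add — endpoints in different components.
R1 R8 (2): add — endpoints in different components.
R3 R5 (2): add — endpoints in different components.
R5 R8 (3): skip — R8 and R5 already connected.
R1 R5 (7): skip — R5 and R1 already connected.
R4 R7 (7): add — endpoints in different components.
R4 R5 (8): skip — R4 and R5 already connected.
R5 R7 (10): skip — R7 and R5 already connected.
R1 R4 (11): skip — R4 and R1 already connected.
R6 R8 (13): add — endpoints in different components.
R7 R8 (13): skip — R8 and R7 already connected.
R4 R9 (14): add — endpoints in different components.
MST edges: R4 R8, R1 R3, R1 R8, R3 R5, R4 R7, R6 R8, R4 R9; total weight 1+2+2+2+7+13+14 = 41.

41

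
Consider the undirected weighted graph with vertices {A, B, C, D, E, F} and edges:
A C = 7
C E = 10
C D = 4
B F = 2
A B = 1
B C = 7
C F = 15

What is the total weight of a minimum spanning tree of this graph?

Kruskal: consider edges lightest-first.
A B (1): add — endpoints in different components.
B F (2): add — endpoints in different components.
C D (4): add — endpoints in different components.
A C (7): add — endpoints in different components.
B C (7): skip — B and C already connected.
C E (10): add — endpoints in different components.
MST edges: A B, B F, C D, A C, C E; total weight 1+2+4+7+10 = 24.

24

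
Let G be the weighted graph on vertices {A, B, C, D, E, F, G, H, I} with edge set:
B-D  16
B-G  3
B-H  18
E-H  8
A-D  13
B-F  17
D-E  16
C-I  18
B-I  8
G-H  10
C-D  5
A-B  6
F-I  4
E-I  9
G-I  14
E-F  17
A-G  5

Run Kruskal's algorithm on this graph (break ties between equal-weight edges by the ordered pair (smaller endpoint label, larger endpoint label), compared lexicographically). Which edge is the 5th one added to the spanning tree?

Sort edges by weight, then run Kruskal:
B-G (3): add — endpoints in different components.
F-I (4): add — endpoints in different components.
A-G (5): add — endpoints in different components.
C-D (5): add — endpoints in different components.
A-B (6): skip — A and B already connected.
B-I (8): add — endpoints in different components.
E-H (8): add — endpoints in different components.
E-I (9): add — endpoints in different components.
G-H (10): skip — G and H already connected.
A-D (13): add — endpoints in different components.
The 5th edge added is B-I.

B-I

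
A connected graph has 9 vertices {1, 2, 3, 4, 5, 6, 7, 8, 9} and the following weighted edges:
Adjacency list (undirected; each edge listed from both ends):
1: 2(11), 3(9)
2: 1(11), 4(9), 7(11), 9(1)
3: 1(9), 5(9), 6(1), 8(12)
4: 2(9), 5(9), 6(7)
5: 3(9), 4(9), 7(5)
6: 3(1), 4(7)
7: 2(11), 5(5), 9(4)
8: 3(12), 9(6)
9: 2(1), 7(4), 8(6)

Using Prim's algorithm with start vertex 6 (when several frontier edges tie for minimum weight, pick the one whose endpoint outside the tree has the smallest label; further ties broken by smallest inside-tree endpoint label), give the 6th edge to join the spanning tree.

7-9

Prim, starting at 6.
Step 1: cheapest edge leaving the tree is 3–6 (1); add 3.
Step 2: cheapest edge leaving the tree is 4–6 (7); add 4.
Step 3: cheapest edge leaving the tree is 1–3 (9); add 1.
Step 4: cheapest edge leaving the tree is 2–4 (9); add 2.
Step 5: cheapest edge leaving the tree is 2–9 (1); add 9.
Step 6: cheapest edge leaving the tree is 7–9 (4); add 7.
Step 7: cheapest edge leaving the tree is 5–7 (5); add 5.
Step 8: cheapest edge leaving the tree is 8–9 (6); add 8.
The 6th edge added is 7–9.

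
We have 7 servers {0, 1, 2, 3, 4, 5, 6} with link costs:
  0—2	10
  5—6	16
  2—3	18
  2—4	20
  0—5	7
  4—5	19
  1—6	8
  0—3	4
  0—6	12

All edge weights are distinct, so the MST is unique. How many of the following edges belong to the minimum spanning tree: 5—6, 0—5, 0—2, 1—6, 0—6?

Kruskal's algorithm — process edges by increasing weight (ties by edge label):
0—3 (4): add. Components now {0,3} {1} {2} {4} {5} {6}
0—5 (7): add. Components now {0,3,5} {1} {2} {4} {6}
1—6 (8): add. Components now {0,3,5} {1,6} {2} {4}
0—2 (10): add. Components now {0,2,3,5} {1,6} {4}
0—6 (12): add. Components now {0,1,2,3,5,6} {4}
5—6 (16): skip — 5 and 6 already connected.
2—3 (18): skip — 2 and 3 already connected.
4—5 (19): add. Components now {0,1,2,3,4,5,6}
MST edge set: {0—3, 0—5, 1—6, 0—2, 0—6, 4—5}.
Of the listed edges, {0—5, 0—2, 1—6, 0—6} are in the MST → 4.

4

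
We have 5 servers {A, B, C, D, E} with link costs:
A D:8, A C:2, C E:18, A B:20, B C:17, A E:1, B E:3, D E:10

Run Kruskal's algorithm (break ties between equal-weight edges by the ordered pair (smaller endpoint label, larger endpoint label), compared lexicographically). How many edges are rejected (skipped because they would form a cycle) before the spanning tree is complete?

Kruskal's algorithm — process edges by increasing weight (ties by edge label):
A E (1): add — endpoints in different components.
A C (2): add — endpoints in different components.
B E (3): add — endpoints in different components.
A D (8): add — endpoints in different components.
Edges rejected before the tree was complete: 0.

0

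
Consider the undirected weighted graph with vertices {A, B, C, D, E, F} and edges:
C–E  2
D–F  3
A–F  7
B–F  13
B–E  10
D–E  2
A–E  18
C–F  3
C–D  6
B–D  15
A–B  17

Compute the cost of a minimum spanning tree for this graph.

Grow the tree from D using Prim:
Step 1: frontier [D–E 2, D–F 3, C–D 6, B–D 15] → take D–E (2); add E.
Step 2: frontier [D–F 3, C–D 6, B–D 15, C–E 2, B–E 10, A–E 18] → take C–E (2); add C.
Step 3: frontier [C–F 3, D–F 3, B–D 15, B–E 10, A–E 18] → take C–F (3); add F.
Step 4: frontier [B–D 15, B–E 10, A–E 18, A–F 7, B–F 13] → take A–F (7); add A.
Step 5: frontier [A–B 17, B–D 15, B–E 10, B–F 13] → take B–E (10); add B.
MST edges: D–E, C–E, C–F, A–F, B–E; total weight 2+2+3+7+10 = 24.

24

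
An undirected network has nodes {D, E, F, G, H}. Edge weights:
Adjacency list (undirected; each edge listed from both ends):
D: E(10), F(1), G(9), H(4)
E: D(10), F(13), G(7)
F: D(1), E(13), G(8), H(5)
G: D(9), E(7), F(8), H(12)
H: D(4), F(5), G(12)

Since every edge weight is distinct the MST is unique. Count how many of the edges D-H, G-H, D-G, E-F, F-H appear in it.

Kruskal: consider edges lightest-first.
D-F (1): add. Components now {D,F} {E} {G} {H}
D-H (4): add. Components now {D,F,H} {E} {G}
F-H (5): skip — F and H already connected.
E-G (7): add. Components now {D,F,H} {E,G}
F-G (8): add. Components now {D,E,F,G,H}
MST edge set: {D-F, D-H, E-G, F-G}.
Of the listed edges, {D-H} are in the MST → 1.

1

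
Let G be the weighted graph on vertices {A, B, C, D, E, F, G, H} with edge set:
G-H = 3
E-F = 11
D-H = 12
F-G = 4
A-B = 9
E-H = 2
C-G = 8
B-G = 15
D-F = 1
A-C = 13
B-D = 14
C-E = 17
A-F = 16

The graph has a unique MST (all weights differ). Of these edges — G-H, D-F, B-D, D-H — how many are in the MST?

Sort edges by weight, then run Kruskal:
D-F (1): add — endpoints in different components.
E-H (2): add — endpoints in different components.
G-H (3): add — endpoints in different components.
F-G (4): add — endpoints in different components.
C-G (8): add — endpoints in different components.
A-B (9): add — endpoints in different components.
E-F (11): skip — E and F already connected.
D-H (12): skip — D and H already connected.
A-C (13): add — endpoints in different components.
MST edge set: {D-F, E-H, G-H, F-G, C-G, A-B, A-C}.
Of the listed edges, {G-H, D-F} are in the MST → 2.

2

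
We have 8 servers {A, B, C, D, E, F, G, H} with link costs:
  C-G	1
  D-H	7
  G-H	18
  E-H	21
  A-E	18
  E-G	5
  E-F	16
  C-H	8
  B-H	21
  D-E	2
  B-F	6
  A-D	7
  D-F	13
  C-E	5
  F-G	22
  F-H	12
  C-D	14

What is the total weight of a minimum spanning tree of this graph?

40

Kruskal: consider edges lightest-first.
C-G (1): add — endpoints in different components.
D-E (2): add — endpoints in different components.
C-E (5): add — endpoints in different components.
E-G (5): skip — E and G already connected.
B-F (6): add — endpoints in different components.
A-D (7): add — endpoints in different components.
D-H (7): add — endpoints in different components.
C-H (8): skip — C and H already connected.
F-H (12): add — endpoints in different components.
MST edges: C-G, D-E, C-E, B-F, A-D, D-H, F-H; total weight 1+2+5+6+7+7+12 = 40.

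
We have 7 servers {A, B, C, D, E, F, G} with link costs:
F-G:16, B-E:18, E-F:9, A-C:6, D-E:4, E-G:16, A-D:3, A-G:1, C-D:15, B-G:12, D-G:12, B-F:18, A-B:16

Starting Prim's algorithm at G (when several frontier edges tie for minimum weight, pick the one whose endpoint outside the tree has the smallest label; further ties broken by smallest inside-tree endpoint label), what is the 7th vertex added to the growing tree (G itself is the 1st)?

Prim's algorithm from G:
Step 1: cheapest edge leaving the tree is A-G (1); add A.
Step 2: cheapest edge leaving the tree is A-D (3); add D.
Step 3: cheapest edge leaving the tree is D-E (4); add E.
Step 4: cheapest edge leaving the tree is A-C (6); add C.
Step 5: cheapest edge leaving the tree is E-F (9); add F.
Step 6: cheapest edge leaving the tree is B-G (12); add B.
Vertex order: G, A, D, E, C, F, B. The 7th vertex is B.

B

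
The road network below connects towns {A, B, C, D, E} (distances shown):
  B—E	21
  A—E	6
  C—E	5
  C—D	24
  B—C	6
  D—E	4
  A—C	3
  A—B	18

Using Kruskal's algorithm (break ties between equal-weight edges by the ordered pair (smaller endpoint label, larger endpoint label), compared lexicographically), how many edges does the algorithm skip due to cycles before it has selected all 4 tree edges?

Kruskal's algorithm — process edges by increasing weight (ties by edge label):
A—C (3): add — endpoints in different components.
D—E (4): add — endpoints in different components.
C—E (5): add — endpoints in different components.
A—E (6): skip — A and E already connected.
B—C (6): add — endpoints in different components.
Edges rejected before the tree was complete: 1.

1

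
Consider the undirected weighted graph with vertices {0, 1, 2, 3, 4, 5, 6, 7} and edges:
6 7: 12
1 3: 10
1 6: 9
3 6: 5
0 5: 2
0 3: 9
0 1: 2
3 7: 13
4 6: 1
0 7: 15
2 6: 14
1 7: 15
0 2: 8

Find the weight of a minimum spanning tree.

Kruskal's algorithm — process edges by increasing weight (ties by edge label):
4 6 (1): add — endpoints in different components.
0 1 (2): add — endpoints in different components.
0 5 (2): add — endpoints in different components.
3 6 (5): add — endpoints in different components.
0 2 (8): add — endpoints in different components.
0 3 (9): add — endpoints in different components.
1 6 (9): skip — 1 and 6 already connected.
1 3 (10): skip — 1 and 3 already connected.
6 7 (12): add — endpoints in different components.
MST edges: 4 6, 0 1, 0 5, 3 6, 0 2, 0 3, 6 7; total weight 1+2+2+5+8+9+12 = 39.

39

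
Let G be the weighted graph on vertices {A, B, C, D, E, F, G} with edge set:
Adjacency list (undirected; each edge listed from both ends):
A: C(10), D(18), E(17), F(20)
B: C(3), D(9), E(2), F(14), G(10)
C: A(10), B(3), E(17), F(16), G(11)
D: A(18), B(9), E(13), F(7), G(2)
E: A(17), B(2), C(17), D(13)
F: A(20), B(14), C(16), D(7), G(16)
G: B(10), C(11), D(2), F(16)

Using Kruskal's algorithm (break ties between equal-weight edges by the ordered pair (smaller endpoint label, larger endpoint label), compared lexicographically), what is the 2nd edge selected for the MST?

D-G

Kruskal: consider edges lightest-first.
B-E (2): add. Components now {A} {B,E} {C} {D} {F} {G}
D-G (2): add. Components now {A} {B,E} {C} {D,G} {F}
B-C (3): add. Components now {A} {B,C,E} {D,G} {F}
D-F (7): add. Components now {A} {B,C,E} {D,F,G}
B-D (9): add. Components now {A} {B,C,D,E,F,G}
A-C (10): add. Components now {A,B,C,D,E,F,G}
The 2nd edge added is D-G.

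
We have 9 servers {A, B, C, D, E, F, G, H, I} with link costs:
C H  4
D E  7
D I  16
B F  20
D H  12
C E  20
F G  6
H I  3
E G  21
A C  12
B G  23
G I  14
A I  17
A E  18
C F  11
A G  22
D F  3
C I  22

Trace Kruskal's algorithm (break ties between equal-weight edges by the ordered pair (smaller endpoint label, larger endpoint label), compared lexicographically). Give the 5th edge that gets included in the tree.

D-E

Sort edges by weight, then run Kruskal:
D F (3): add — endpoints in different components.
H I (3): add — endpoints in different components.
C H (4): add — endpoints in different components.
F G (6): add — endpoints in different components.
D E (7): add — endpoints in different components.
C F (11): add — endpoints in different components.
A C (12): add — endpoints in different components.
D H (12): skip — D and H already connected.
G I (14): skip — G and I already connected.
D I (16): skip — D and I already connected.
A I (17): skip — A and I already connected.
A E (18): skip — A and E already connected.
B F (20): add — endpoints in different components.
The 5th edge added is D E.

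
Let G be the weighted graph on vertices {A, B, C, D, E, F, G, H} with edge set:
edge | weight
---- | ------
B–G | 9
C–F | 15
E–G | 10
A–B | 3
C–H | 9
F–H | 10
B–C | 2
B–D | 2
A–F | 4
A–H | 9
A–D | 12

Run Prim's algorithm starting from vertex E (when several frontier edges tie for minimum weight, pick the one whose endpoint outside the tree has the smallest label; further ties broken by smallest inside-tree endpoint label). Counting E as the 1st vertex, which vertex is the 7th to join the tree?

F

Prim's algorithm from E:
Step 1: frontier [E–G 10] → take E–G (10); add G.
Step 2: frontier [B–G 9] → take B–G (9); add B.
Step 3: frontier [B–C 2, B–D 2, A–B 3] → take B–C (2); add C.
Step 4: frontier [B–D 2, A–B 3, C–H 9, C–F 15] → take B–D (2); add D.
Step 5: frontier [A–B 3, C–H 9, C–F 15, A–D 12] → take A–B (3); add A.
Step 6: frontier [A–F 4, A–H 9, C–H 9, C–F 15] → take A–F (4); add F.
Step 7: frontier [A–H 9, C–H 9, F–H 10] → take A–H (9); add H.
Vertex order: E, G, B, C, D, A, F, H. The 7th vertex is F.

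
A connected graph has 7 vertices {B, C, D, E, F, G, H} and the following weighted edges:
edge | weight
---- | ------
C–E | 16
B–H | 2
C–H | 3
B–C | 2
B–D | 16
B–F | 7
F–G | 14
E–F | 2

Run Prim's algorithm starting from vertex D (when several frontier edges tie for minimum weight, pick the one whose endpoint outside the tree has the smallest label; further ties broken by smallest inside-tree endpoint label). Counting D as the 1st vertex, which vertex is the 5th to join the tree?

F

Prim, starting at D.
Step 1: cheapest edge leaving the tree is B–D (16); add B.
Step 2: cheapest edge leaving the tree is B–C (2); add C.
Step 3: cheapest edge leaving the tree is B–H (2); add H.
Step 4: cheapest edge leaving the tree is B–F (7); add F.
Step 5: cheapest edge leaving the tree is E–F (2); add E.
Step 6: cheapest edge leaving the tree is F–G (14); add G.
Vertex order: D, B, C, H, F, E, G. The 5th vertex is F.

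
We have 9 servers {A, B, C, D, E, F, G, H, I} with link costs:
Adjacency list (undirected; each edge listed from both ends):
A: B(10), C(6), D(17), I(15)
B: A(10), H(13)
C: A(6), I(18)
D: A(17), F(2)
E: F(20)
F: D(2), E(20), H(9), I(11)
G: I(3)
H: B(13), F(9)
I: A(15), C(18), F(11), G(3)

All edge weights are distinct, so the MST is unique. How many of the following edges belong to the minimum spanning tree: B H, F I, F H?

Kruskal's algorithm — process edges by increasing weight (ties by edge label):
D F (2): add — endpoints in different components.
G I (3): add — endpoints in different components.
A C (6): add — endpoints in different components.
F H (9): add — endpoints in different components.
A B (10): add — endpoints in different components.
F I (11): add — endpoints in different components.
B H (13): add — endpoints in different components.
A I (15): skip — A and I already connected.
A D (17): skip — A and D already connected.
C I (18): skip — C and I already connected.
E F (20): add — endpoints in different components.
MST edge set: {D F, G I, A C, F H, A B, F I, B H, E F}.
Of the listed edges, {B H, F I, F H} are in the MST → 3.

3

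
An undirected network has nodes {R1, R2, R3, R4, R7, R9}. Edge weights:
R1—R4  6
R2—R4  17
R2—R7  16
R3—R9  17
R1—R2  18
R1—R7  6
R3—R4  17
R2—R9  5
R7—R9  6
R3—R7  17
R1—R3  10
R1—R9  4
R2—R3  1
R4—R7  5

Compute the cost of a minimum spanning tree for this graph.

21

Prim's algorithm from R3:
Step 1: frontier [R2—R3 1, R1—R3 10, R3—R4 17, R3—R7 17, R3—R9 17] → take R2—R3 (1); add R2.
Step 2: frontier [R2—R9 5, R2—R7 16, R2—R4 17, R1—R2 18, R1—R3 10, R3—R4 17, R3—R7 17, R3—R9 17] → take R2—R9 (5); add R9.
Step 3: frontier [R2—R7 16, R2—R4 17, R1—R2 18, R1—R3 10, R3—R4 17, R3—R7 17, R1—R9 4, R7—R9 6] → take R1—R9 (4); add R1.
Step 4: frontier [R1—R4 6, R1—R7 6, R2—R7 16, R2—R4 17, R3—R4 17, R3—R7 17, R7—R9 6] → take R1—R4 (6); add R4.
Step 5: frontier [R1—R7 6, R2—R7 16, R3—R7 17, R4—R7 5, R7—R9 6] → take R4—R7 (5); add R7.
MST edges: R2—R3, R2—R9, R1—R9, R1—R4, R4—R7; total weight 1+5+4+6+5 = 21.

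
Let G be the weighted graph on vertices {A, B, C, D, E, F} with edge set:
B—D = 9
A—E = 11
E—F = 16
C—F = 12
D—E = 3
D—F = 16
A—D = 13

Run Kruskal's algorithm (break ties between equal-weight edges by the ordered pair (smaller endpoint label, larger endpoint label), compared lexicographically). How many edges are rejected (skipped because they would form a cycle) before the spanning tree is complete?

1

Kruskal: consider edges lightest-first.
D—E (3): add — endpoints in different components.
B—D (9): add — endpoints in different components.
A—E (11): add — endpoints in different components.
C—F (12): add — endpoints in different components.
A—D (13): skip — A and D already connected.
D—F (16): add — endpoints in different components.
Edges rejected before the tree was complete: 1.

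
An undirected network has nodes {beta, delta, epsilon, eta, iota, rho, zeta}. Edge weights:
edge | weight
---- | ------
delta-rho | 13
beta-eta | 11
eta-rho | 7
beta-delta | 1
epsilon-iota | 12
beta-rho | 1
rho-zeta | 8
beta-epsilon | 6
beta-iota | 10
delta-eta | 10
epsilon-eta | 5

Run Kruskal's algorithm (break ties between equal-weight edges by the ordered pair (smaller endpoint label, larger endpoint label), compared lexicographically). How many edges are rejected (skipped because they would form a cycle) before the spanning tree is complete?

1

Kruskal's algorithm — process edges by increasing weight (ties by edge label):
beta-delta (1): add. Components now {iota} {beta,delta} {rho} {epsilon} {zeta} {eta}
beta-rho (1): add. Components now {iota} {beta,delta,rho} {epsilon} {zeta} {eta}
epsilon-eta (5): add. Components now {iota} {beta,delta,rho} {epsilon,eta} {zeta}
beta-epsilon (6): add. Components now {iota} {beta,delta,epsilon,eta,rho} {zeta}
eta-rho (7): skip — rho and eta already connected.
rho-zeta (8): add. Components now {iota} {beta,delta,epsilon,eta,rho,zeta}
beta-iota (10): add. Components now {beta,delta,epsilon,eta,iota,rho,zeta}
Edges rejected before the tree was complete: 1.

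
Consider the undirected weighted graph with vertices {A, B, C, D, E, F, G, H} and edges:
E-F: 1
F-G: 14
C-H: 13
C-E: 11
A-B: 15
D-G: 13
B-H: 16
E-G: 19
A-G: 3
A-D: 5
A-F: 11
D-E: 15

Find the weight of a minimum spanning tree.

59

Sort edges by weight, then run Kruskal:
E-F (1): add — endpoints in different components.
A-G (3): add — endpoints in different components.
A-D (5): add — endpoints in different components.
A-F (11): add — endpoints in different components.
C-E (11): add — endpoints in different components.
C-H (13): add — endpoints in different components.
D-G (13): skip — D and G already connected.
F-G (14): skip — F and G already connected.
A-B (15): add — endpoints in different components.
MST edges: E-F, A-G, A-D, A-F, C-E, C-H, A-B; total weight 1+3+5+11+11+13+15 = 59.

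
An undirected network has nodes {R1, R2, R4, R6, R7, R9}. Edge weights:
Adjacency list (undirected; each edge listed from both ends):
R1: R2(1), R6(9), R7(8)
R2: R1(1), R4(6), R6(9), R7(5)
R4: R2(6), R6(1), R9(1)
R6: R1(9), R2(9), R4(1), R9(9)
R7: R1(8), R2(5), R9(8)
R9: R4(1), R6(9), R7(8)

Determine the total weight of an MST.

Sort edges by weight, then run Kruskal:
R1 R2 (1): add — endpoints in different components.
R4 R6 (1): add — endpoints in different components.
R4 R9 (1): add — endpoints in different components.
R2 R7 (5): add — endpoints in different components.
R2 R4 (6): add — endpoints in different components.
MST edges: R1 R2, R4 R6, R4 R9, R2 R7, R2 R4; total weight 1+1+1+5+6 = 14.

14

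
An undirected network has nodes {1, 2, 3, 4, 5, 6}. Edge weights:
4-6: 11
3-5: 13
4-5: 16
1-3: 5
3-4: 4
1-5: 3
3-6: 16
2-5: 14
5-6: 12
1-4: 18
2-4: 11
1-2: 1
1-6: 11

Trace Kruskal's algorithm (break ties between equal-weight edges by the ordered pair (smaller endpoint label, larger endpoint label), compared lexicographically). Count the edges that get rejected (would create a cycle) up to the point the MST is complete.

0

Sort edges by weight, then run Kruskal:
1-2 (1): add — endpoints in different components.
1-5 (3): add — endpoints in different components.
3-4 (4): add — endpoints in different components.
1-3 (5): add — endpoints in different components.
1-6 (11): add — endpoints in different components.
Edges rejected before the tree was complete: 0.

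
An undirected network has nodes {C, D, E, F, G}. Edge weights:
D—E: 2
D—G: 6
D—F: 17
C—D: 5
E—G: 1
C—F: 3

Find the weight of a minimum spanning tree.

11

Kruskal's algorithm — process edges by increasing weight (ties by edge label):
E—G (1): add. Components now {C} {D} {E,G} {F}
D—E (2): add. Components now {C} {D,E,G} {F}
C—F (3): add. Components now {C,F} {D,E,G}
C—D (5): add. Components now {C,D,E,F,G}
MST edges: E—G, D—E, C—F, C—D; total weight 1+2+3+5 = 11.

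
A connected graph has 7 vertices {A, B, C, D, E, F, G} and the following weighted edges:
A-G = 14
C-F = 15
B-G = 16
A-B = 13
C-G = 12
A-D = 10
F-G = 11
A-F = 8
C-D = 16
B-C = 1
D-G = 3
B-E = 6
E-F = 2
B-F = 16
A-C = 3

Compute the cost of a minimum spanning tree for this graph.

25

Prim's algorithm from F:
Step 1: cheapest edge leaving the tree is E-F (2); add E.
Step 2: cheapest edge leaving the tree is B-E (6); add B.
Step 3: cheapest edge leaving the tree is B-C (1); add C.
Step 4: cheapest edge leaving the tree is A-C (3); add A.
Step 5: cheapest edge leaving the tree is A-D (10); add D.
Step 6: cheapest edge leaving the tree is D-G (3); add G.
MST edges: E-F, B-E, B-C, A-C, A-D, D-G; total weight 2+6+1+3+10+3 = 25.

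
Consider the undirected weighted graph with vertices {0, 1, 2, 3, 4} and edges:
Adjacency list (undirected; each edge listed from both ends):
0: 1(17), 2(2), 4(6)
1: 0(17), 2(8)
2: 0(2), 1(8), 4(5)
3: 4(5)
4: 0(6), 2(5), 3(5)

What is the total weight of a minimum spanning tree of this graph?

Prim's algorithm from 3:
Step 1: cheapest edge leaving the tree is 3–4 (5); add 4.
Step 2: cheapest edge leaving the tree is 2–4 (5); add 2.
Step 3: cheapest edge leaving the tree is 0–2 (2); add 0.
Step 4: cheapest edge leaving the tree is 1–2 (8); add 1.
MST edges: 3–4, 2–4, 0–2, 1–2; total weight 5+5+2+8 = 20.

20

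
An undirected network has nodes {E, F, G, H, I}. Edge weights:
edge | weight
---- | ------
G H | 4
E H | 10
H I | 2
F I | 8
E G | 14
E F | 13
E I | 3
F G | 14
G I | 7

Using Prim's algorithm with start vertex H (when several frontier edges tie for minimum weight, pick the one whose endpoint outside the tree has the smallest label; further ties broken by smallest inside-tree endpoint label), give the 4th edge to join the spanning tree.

F-I

Prim's algorithm from H:
Step 1: frontier [H I 2, G H 4, E H 10] → take H I (2); add I.
Step 2: frontier [G H 4, E H 10, E I 3, G I 7, F I 8] → take E I (3); add E.
Step 3: frontier [E F 13, E G 14, G H 4, G I 7, F I 8] → take G H (4); add G.
Step 4: frontier [E F 13, F G 14, F I 8] → take F I (8); add F.
The 4th edge added is F I.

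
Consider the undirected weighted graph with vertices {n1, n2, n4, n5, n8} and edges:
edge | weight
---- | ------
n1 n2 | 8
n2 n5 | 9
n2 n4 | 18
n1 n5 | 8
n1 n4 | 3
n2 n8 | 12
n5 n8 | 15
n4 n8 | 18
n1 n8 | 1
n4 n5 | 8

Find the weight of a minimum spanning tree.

20

Prim, starting at n5.
Step 1: frontier [n1 n5 8, n4 n5 8, n2 n5 9, n5 n8 15] → take n1 n5 (8); add n1.
Step 2: frontier [n1 n8 1, n1 n4 3, n1 n2 8, n4 n5 8, n2 n5 9, n5 n8 15] → take n1 n8 (1); add n8.
Step 3: frontier [n1 n4 3, n1 n2 8, n4 n5 8, n2 n5 9, n2 n8 12, n4 n8 18] → take n1 n4 (3); add n4.
Step 4: frontier [n1 n2 8, n2 n4 18, n2 n5 9, n2 n8 12] → take n1 n2 (8); add n2.
MST edges: n1 n5, n1 n8, n1 n4, n1 n2; total weight 8+1+3+8 = 20.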